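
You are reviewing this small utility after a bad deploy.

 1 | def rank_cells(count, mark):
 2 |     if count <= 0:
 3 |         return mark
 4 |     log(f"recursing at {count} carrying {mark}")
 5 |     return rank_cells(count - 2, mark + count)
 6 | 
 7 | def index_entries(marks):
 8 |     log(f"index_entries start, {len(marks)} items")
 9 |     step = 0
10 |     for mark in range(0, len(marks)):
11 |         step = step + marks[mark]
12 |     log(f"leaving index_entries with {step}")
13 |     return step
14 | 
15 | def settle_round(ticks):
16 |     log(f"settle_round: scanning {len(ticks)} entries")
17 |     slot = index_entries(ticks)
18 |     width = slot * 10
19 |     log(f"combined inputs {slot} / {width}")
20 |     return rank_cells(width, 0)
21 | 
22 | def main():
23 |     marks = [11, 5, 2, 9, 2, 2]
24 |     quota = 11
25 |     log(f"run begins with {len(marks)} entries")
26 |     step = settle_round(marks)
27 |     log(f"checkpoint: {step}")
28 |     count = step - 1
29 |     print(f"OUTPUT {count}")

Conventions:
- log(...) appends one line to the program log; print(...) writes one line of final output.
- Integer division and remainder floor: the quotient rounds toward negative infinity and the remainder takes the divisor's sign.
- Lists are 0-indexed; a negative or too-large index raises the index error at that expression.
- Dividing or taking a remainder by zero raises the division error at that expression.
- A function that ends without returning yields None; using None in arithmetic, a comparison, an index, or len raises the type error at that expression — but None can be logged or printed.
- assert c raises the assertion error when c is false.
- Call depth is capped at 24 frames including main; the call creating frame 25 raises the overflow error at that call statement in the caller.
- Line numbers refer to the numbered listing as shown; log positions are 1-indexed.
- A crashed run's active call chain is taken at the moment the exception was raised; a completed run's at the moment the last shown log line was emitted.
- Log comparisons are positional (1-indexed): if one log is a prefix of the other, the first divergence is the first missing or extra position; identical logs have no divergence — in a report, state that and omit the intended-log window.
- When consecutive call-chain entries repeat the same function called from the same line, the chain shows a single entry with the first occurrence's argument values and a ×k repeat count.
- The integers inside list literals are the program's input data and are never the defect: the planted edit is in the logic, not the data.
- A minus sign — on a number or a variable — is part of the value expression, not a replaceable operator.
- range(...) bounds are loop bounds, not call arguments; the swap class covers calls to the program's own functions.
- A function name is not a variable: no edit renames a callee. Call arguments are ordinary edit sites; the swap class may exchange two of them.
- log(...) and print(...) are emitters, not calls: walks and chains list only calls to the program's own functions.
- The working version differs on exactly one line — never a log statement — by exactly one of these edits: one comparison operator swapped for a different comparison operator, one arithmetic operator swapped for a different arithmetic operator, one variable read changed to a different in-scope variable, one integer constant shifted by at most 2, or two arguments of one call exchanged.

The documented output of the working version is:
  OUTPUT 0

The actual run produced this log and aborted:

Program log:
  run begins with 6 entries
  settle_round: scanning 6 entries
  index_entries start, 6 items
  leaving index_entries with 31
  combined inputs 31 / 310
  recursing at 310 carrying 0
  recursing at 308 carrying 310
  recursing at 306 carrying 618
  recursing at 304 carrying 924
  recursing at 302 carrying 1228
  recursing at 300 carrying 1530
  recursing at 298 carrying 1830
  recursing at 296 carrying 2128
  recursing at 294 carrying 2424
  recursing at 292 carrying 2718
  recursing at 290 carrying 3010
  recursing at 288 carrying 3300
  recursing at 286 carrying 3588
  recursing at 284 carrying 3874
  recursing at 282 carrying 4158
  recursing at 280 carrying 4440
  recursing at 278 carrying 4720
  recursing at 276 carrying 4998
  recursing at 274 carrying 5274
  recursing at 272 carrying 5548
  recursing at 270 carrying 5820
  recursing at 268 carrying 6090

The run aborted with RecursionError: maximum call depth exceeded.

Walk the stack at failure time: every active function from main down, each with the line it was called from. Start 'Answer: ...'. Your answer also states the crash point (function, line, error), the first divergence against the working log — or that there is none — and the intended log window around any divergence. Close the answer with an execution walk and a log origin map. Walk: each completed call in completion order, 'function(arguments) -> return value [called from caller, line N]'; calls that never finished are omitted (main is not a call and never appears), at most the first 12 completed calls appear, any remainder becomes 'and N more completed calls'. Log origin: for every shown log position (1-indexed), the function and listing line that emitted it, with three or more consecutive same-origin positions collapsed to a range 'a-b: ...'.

Answer: main -> settle_round (called at line 26) -> rank_cells (called at line 20) -> rank_cells (called at line 5) ×21.
Core observation: The earliest visible damage is log position 5 — 'combined inputs 31 / 310' rather than the intended 'combined inputs 31 / 1'.
Crash: rank_cells, line 5, RecursionError.
First divergence: position 5; shown 'combined inputs 31 / 310' vs intended 'combined inputs 31 / 1'.
Intended log window:
  3: index_entries start, 6 items
  4: leaving index_entries with 31
  5: combined inputs 31 / 1
  6: recursing at 1 carrying 0
Execution walk:
  index_entries([11, 5, 2, 9, 2, 2]) -> 31  [called from settle_round, line 17]
Log origin:
  1: logged in main at line 25
  2: logged in settle_round at line 16
  3: logged in index_entries at line 8
  4: logged in index_entries at line 12
  5: logged in settle_round at line 19
  6-27: logged in rank_cells at line 4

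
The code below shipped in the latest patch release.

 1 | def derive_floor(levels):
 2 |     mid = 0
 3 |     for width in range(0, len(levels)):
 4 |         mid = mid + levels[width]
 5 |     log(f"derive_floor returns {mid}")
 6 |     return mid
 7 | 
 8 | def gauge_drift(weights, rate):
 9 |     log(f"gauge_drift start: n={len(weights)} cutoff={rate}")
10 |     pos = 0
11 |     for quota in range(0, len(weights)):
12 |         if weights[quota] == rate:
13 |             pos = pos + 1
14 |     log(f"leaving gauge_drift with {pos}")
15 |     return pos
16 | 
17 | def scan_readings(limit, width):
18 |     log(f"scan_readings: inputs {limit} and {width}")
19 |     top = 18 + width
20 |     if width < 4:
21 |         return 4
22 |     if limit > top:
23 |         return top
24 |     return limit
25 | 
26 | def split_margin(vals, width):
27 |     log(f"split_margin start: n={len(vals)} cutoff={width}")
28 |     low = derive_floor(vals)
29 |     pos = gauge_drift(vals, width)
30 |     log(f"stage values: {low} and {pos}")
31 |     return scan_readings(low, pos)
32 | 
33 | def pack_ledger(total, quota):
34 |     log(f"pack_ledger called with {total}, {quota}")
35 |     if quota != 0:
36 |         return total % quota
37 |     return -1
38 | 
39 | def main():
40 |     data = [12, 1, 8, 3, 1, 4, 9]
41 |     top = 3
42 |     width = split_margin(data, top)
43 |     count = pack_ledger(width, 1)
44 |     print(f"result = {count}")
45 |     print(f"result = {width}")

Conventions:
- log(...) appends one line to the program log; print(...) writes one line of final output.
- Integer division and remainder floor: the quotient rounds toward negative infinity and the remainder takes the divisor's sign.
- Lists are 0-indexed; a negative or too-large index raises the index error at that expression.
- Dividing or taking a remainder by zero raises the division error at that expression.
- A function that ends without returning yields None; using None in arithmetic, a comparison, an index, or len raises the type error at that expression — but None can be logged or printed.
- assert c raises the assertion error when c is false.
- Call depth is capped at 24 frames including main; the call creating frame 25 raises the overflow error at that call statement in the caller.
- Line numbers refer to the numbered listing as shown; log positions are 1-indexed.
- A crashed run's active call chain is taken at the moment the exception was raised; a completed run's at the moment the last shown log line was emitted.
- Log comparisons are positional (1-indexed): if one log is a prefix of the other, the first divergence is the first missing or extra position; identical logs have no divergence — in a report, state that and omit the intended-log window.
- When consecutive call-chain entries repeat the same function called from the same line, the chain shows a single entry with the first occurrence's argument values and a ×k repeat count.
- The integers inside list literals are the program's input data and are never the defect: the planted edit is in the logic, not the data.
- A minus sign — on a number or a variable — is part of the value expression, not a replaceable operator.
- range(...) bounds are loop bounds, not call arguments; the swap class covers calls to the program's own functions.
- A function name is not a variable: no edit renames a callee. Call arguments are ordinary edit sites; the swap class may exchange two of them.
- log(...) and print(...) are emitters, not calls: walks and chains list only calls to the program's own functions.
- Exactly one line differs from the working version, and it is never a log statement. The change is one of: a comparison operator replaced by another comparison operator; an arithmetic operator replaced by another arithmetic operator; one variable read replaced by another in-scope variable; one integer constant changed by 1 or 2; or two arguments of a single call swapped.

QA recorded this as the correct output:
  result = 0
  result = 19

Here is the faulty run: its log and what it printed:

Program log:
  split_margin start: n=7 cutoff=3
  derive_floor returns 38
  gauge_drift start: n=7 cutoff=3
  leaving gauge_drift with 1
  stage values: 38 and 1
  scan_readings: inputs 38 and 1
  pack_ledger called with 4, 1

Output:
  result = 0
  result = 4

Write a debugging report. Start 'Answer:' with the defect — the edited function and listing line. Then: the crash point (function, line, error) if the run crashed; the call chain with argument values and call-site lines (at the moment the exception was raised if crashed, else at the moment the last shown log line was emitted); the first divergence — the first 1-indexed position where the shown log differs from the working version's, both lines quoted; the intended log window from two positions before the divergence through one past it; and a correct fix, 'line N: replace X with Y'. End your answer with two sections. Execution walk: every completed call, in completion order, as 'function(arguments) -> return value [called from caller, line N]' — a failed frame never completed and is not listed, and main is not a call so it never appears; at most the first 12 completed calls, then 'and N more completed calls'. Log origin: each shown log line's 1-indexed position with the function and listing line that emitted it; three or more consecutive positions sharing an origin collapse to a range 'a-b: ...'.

Answer: the defect is in scan_readings at line 20.
Key fact: At log position 7 the runs split — shown 'pack_ledger called with 4, 1', but the working version logs 'pack_ledger called with 19, 1'.
Call chain: main -> pack_ledger(4, 1) (called at line 43).
First divergence: position 7; shown 'pack_ledger called with 4, 1' vs intended 'pack_ledger called with 19, 1'.
Intended log window:
  5: stage values: 38 and 1
  6: scan_readings: inputs 38 and 1
  7: pack_ledger called with 19, 1
Execution walk:
  derive_floor([12, 1, 8, 3, 1, 4, 9]) -> 38  [called from split_margin, line 28]
  gauge_drift([12, 1, 8, 3, 1, 4, 9], 3) -> 1  [called from split_margin, line 29]
  scan_readings(38, 1) -> 4  [called from split_margin, line 31]
  split_margin([12, 1, 8, 3, 1, 4, 9], 3) -> 4  [called from main, line 42]
  pack_ledger(4, 1) -> 0  [called from main, line 43]
Log line origins:
  1: from split_margin, line 27
  2: from derive_floor, line 5
  3: from gauge_drift, line 9
  4: from gauge_drift, line 14
  5: from split_margin, line 30
  6: from scan_readings, line 18
  7: from pack_ledger, line 34
A correct fix: line 20: replace `width` with `limit`.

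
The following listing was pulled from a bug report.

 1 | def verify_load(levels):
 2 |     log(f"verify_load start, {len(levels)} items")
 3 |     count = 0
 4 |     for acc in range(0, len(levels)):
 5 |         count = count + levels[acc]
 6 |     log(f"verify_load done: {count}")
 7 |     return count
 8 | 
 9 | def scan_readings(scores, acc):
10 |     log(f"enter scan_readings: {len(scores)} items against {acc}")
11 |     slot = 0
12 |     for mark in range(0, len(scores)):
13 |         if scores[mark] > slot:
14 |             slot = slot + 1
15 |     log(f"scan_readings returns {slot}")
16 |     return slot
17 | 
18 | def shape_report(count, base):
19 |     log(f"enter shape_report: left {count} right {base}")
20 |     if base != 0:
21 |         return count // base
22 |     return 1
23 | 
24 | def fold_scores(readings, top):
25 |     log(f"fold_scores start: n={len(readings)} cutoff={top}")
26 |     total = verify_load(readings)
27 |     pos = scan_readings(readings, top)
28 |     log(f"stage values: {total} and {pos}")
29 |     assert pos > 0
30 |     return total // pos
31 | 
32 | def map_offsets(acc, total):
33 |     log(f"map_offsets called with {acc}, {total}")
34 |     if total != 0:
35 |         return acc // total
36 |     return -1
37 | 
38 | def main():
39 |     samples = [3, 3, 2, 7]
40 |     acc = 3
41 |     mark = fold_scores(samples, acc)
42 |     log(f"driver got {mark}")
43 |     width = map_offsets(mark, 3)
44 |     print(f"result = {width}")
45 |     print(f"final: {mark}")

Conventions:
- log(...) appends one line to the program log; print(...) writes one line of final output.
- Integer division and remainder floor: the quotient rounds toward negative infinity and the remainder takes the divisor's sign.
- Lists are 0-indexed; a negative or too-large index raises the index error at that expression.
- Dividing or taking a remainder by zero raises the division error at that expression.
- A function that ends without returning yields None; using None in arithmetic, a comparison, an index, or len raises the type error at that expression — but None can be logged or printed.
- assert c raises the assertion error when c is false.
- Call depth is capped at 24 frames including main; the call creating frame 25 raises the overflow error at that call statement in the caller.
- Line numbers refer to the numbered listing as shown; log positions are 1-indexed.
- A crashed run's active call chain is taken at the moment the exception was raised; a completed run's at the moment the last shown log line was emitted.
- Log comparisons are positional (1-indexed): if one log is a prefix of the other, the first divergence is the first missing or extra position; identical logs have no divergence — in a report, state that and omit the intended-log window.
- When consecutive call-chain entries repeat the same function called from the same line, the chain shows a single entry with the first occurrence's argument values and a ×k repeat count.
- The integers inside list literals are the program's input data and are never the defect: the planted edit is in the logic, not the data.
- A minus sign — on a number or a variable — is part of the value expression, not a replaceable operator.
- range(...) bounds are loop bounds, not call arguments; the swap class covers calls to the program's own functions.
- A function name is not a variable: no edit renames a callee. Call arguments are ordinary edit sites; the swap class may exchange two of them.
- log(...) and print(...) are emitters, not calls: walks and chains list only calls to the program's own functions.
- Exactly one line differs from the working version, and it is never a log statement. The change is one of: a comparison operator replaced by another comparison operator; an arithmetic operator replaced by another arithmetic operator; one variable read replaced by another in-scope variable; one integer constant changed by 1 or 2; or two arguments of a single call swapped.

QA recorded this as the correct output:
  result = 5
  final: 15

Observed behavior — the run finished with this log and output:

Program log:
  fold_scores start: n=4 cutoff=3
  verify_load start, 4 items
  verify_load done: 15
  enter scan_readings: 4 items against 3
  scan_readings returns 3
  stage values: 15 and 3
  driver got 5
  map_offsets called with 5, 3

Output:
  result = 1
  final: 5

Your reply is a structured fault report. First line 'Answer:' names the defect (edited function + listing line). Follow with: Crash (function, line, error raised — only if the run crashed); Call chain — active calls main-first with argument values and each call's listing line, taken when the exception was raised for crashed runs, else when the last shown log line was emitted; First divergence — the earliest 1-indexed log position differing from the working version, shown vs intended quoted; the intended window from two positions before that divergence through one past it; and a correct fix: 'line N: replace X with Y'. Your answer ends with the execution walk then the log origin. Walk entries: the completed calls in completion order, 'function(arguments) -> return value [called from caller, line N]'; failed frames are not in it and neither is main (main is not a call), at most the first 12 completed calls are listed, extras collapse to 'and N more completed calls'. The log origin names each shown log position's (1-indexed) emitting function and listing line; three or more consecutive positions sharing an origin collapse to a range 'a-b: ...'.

Answer: the defect is in scan_readings at line 13.
Key fact: The earliest visible damage is log position 5 — 'scan_readings returns 3' rather than the intended 'scan_readings returns 1'.
Call chain: main -> map_offsets(5, 3) (called at line 43).
First divergence: position 5 — shown 'scan_readings returns 3', intended 'scan_readings returns 1'.
Intended log window:
  3: verify_load done: 15
  4: enter scan_readings: 4 items against 3
  5: scan_readings returns 1
  6: stage values: 15 and 1
Execution walk:
  verify_load([3, 3, 2, 7]) -> 15  [called from fold_scores, line 26]
  scan_readings([3, 3, 2, 7], 3) -> 3  [called from fold_scores, line 27]
  fold_scores([3, 3, 2, 7], 3) -> 5  [called from main, line 41]
  map_offsets(5, 3) -> 1  [called from main, line 43]
Log origins:
  1: logged in fold_scores at line 25
  2: logged in verify_load at line 2
  3: logged in verify_load at line 6
  4: logged in scan_readings at line 10
  5: logged in scan_readings at line 15
  6: logged in fold_scores at line 28
  7: logged in main at line 42
  8: logged in map_offsets at line 33
A correct fix: line 13: replace `slot` with `acc`.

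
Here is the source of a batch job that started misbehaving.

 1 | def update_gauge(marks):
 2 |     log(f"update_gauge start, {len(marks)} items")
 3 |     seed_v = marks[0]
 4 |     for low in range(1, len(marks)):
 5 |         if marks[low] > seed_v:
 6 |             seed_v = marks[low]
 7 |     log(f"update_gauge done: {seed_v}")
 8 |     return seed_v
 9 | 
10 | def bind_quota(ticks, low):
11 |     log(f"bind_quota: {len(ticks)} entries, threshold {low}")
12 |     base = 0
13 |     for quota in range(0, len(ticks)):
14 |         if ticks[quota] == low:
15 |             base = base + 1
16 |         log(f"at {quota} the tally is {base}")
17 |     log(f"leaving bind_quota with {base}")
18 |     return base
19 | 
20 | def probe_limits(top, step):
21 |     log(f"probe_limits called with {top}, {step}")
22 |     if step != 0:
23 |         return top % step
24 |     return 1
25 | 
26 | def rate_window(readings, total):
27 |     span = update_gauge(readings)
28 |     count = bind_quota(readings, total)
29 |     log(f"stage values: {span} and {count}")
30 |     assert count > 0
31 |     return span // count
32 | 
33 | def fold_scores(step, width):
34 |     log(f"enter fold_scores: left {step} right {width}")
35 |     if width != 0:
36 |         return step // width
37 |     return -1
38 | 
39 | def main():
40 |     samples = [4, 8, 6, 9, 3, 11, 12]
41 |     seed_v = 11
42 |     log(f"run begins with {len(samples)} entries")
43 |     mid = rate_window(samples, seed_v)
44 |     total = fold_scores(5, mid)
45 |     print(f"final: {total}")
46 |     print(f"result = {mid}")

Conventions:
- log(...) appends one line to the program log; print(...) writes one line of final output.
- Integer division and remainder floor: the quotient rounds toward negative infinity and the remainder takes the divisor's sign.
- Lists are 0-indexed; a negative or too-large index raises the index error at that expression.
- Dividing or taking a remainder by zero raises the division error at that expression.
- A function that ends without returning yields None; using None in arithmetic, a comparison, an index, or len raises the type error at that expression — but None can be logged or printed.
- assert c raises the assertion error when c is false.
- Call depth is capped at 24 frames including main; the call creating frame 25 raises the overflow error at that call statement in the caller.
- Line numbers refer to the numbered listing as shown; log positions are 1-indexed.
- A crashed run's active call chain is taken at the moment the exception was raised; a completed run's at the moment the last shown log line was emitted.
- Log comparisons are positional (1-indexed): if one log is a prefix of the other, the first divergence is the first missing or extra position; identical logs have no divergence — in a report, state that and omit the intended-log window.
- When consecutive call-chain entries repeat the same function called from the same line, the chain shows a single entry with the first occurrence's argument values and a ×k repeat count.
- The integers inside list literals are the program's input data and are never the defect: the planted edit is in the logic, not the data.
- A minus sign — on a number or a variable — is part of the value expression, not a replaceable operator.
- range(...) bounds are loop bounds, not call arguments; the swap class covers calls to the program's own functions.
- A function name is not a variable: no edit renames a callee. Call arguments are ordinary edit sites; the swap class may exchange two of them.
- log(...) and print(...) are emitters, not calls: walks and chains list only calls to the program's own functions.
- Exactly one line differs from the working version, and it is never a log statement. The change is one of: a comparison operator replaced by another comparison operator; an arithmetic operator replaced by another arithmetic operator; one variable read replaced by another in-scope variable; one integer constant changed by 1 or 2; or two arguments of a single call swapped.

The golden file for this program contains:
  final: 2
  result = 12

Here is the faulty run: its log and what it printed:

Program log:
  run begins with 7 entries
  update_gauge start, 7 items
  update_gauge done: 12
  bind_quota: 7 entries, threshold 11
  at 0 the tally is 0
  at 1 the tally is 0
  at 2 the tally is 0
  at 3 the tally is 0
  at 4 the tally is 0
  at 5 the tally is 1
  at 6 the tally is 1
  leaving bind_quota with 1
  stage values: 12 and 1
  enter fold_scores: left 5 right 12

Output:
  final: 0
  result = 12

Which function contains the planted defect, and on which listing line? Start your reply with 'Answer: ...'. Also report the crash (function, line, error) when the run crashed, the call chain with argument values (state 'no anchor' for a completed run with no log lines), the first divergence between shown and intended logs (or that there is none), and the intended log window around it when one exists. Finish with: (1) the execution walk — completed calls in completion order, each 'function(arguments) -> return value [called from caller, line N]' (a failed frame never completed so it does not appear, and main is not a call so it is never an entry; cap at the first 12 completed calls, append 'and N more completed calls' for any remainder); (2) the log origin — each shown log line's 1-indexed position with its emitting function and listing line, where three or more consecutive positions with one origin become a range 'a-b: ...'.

Answer: the defect is in main at line 44.
Key fact: The log first diverges at position 14: the faulty run prints 'enter fold_scores: left 5 right 12' where the working version prints 'enter fold_scores: left 12 right 5'.
Call chain: main -> fold_scores(5, 12) (called at line 44).
First divergence: position 14; shown 'enter fold_scores: left 5 right 12' vs intended 'enter fold_scores: left 12 right 5'.
Intended log window:
  12: leaving bind_quota with 1
  13: stage values: 12 and 1
  14: enter fold_scores: left 12 right 5
Execution walk:
  update_gauge([4, 8, 6, 9, 3, 11, 12]) -> 12  [called from rate_window, line 27]
  bind_quota([4, 8, 6, 9, 3, 11, 12], 11) -> 1  [called from rate_window, line 28]
  rate_window([4, 8, 6, 9, 3, 11, 12], 11) -> 12  [called from main, line 43]
  fold_scores(5, 12) -> 0  [called from main, line 44]
Log line origins:
  1: logged in main at line 42
  2: logged in update_gauge at line 2
  3: logged in update_gauge at line 7
  4: logged in bind_quota at line 11
  5-11: logged in bind_quota at line 16
  12: logged in bind_quota at line 17
  13: logged in rate_window at line 29
  14: logged in fold_scores at line 34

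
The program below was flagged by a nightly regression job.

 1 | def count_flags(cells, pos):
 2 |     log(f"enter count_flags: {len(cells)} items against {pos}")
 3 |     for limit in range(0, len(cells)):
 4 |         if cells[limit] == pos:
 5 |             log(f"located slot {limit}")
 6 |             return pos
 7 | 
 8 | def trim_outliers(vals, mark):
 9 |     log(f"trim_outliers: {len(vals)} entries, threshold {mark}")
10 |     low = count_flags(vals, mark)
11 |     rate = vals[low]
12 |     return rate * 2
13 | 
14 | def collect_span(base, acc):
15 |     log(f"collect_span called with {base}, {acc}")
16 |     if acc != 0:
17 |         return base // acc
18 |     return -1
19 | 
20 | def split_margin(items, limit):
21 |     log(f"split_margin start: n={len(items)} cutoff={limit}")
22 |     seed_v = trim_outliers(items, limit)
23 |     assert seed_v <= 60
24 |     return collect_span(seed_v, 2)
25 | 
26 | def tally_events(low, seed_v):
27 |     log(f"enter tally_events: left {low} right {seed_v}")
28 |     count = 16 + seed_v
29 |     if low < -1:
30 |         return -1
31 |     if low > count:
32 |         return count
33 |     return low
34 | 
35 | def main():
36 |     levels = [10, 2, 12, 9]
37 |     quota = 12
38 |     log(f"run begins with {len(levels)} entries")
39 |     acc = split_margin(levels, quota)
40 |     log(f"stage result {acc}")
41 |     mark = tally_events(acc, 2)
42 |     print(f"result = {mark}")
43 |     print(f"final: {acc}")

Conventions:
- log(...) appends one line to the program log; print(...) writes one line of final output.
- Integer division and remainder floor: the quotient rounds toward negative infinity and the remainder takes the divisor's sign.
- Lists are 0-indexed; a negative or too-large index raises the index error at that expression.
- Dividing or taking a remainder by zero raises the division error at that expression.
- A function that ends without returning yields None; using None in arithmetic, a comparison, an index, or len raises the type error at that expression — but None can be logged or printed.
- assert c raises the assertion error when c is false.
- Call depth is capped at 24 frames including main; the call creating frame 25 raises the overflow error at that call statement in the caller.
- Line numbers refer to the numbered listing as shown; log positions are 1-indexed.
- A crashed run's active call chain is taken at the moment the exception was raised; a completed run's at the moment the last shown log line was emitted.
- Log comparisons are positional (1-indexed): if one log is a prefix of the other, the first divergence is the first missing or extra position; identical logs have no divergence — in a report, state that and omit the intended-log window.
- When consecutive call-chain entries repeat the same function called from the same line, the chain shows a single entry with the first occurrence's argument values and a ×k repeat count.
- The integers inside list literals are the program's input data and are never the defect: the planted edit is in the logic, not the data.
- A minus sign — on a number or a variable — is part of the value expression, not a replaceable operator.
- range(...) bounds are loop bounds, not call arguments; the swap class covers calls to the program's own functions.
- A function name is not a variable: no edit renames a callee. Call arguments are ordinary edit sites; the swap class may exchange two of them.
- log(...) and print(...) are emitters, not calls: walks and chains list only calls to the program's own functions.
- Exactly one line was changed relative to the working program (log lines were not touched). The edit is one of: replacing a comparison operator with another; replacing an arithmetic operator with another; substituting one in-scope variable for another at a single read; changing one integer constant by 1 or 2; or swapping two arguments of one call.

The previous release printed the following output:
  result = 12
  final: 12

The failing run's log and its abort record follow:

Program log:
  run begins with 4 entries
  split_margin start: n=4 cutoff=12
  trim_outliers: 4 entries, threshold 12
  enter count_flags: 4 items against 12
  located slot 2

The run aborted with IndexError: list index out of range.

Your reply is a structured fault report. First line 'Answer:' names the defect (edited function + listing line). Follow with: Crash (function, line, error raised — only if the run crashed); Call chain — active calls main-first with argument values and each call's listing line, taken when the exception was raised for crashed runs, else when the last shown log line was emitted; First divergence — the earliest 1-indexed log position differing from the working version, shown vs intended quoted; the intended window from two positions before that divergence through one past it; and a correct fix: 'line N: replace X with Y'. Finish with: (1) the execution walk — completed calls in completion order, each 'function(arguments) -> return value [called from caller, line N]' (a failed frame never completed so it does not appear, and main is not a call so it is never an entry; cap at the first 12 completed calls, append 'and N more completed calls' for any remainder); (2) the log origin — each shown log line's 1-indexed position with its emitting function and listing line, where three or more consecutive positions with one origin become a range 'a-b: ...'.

Answer: the defect is in count_flags at line 6.
Key observation: The faulty run's log stops after 5 lines; the working version's next line would be 'collect_span called with 24, 2'.
Crash: trim_outliers, line 11, IndexError.
Call chain: main -> split_margin([10, 2, 12, 9], 12) (called at line 39) -> trim_outliers([10, 2, 12, 9], 12) (called at line 22).
First divergence: position 6; the shown log stops at 5 lines while the working version next logs 'collect_span called with 24, 2'.
Intended log window:
  4: enter count_flags: 4 items against 12
  5: located slot 2
  6: collect_span called with 24, 2
  7: stage result 12
Execution walk:
  count_flags([10, 2, 12, 9], 12) -> 12  [called from trim_outliers, line 10]
Origin of each log line:
  1 — main, line 38
  2 — split_margin, line 21
  3 — trim_outliers, line 9
  4 — count_flags, line 2
  5 — count_flags, line 5
A correct fix: line 6: replace `pos` with `limit`.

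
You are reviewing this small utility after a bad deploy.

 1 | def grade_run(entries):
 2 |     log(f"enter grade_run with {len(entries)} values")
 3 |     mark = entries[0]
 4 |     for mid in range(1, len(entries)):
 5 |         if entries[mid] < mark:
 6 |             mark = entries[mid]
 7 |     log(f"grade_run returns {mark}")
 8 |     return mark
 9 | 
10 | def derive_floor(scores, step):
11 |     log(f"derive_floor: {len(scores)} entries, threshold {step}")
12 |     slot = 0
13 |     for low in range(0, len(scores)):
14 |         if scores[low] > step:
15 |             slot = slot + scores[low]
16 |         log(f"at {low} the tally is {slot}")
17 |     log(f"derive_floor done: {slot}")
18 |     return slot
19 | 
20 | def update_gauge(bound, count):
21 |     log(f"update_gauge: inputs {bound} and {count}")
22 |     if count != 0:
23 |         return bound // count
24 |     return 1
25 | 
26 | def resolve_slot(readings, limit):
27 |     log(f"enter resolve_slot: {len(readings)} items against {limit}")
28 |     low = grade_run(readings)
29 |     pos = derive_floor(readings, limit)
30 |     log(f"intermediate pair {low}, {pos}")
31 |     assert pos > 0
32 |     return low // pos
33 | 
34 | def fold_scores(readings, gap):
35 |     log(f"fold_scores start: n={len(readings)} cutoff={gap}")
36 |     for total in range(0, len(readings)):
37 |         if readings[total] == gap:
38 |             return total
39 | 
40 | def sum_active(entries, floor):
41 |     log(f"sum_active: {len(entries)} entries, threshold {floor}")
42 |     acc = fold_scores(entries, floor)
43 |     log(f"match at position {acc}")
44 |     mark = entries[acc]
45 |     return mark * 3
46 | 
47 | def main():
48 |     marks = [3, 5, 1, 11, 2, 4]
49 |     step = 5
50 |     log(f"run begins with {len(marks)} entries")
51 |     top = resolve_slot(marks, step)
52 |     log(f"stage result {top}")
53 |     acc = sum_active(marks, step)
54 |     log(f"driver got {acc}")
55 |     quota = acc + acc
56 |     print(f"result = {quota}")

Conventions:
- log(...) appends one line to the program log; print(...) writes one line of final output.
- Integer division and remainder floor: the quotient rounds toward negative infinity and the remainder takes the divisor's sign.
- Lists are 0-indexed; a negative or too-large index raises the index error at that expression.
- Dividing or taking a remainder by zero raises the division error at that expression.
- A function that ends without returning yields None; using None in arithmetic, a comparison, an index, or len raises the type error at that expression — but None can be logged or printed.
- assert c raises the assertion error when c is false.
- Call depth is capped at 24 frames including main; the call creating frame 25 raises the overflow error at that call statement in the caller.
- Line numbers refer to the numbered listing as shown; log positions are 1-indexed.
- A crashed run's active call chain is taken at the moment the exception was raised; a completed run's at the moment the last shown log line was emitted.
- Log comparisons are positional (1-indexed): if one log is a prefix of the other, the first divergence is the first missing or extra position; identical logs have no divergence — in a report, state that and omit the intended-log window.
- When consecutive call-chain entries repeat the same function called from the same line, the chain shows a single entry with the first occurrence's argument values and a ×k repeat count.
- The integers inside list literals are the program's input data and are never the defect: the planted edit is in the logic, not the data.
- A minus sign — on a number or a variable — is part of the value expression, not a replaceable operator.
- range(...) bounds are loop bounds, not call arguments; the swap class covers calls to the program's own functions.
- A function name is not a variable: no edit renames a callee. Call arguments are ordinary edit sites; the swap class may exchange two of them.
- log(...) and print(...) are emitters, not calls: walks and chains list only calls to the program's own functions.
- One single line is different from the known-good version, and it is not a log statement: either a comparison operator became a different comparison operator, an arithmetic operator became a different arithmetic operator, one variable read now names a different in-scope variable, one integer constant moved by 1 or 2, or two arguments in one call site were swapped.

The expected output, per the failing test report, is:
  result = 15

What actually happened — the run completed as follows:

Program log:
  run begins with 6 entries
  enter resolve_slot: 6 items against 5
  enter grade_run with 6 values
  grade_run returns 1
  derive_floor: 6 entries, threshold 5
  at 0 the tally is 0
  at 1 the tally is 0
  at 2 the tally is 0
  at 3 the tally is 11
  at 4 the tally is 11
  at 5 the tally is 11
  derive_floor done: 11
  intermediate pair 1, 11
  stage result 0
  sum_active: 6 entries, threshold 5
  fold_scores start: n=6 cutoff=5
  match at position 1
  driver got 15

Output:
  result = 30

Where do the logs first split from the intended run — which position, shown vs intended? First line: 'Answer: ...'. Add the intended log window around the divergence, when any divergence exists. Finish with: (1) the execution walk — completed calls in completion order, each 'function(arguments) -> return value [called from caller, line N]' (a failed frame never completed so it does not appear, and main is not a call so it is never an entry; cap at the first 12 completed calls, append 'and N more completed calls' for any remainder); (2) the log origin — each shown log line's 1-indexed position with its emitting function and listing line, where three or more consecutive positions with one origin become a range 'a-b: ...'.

Answer: none — the logs agree in full.
Execution walk:
  grade_run([3, 5, 1, 11, 2, 4]) -> 1  [called from resolve_slot, line 28]
  derive_floor([3, 5, 1, 11, 2, 4], 5) -> 11  [called from resolve_slot, line 29]
  resolve_slot([3, 5, 1, 11, 2, 4], 5) -> 0  [called from main, line 51]
  fold_scores([3, 5, 1, 11, 2, 4], 5) -> 1  [called from sum_active, line 42]
  sum_active([3, 5, 1, 11, 2, 4], 5) -> 15  [called from main, line 53]
Log origin:
  1: logged in main at line 50
  2: logged in resolve_slot at line 27
  3: logged in grade_run at line 2
  4: logged in grade_run at line 7
  5: logged in derive_floor at line 11
  6-11: logged in derive_floor at line 16
  12: logged in derive_floor at line 17
  13: logged in resolve_slot at line 30
  14: logged in main at line 52
  15: logged in sum_active at line 41
  16: logged in fold_scores at line 35
  17: logged in sum_active at line 43
  18: logged in main at line 54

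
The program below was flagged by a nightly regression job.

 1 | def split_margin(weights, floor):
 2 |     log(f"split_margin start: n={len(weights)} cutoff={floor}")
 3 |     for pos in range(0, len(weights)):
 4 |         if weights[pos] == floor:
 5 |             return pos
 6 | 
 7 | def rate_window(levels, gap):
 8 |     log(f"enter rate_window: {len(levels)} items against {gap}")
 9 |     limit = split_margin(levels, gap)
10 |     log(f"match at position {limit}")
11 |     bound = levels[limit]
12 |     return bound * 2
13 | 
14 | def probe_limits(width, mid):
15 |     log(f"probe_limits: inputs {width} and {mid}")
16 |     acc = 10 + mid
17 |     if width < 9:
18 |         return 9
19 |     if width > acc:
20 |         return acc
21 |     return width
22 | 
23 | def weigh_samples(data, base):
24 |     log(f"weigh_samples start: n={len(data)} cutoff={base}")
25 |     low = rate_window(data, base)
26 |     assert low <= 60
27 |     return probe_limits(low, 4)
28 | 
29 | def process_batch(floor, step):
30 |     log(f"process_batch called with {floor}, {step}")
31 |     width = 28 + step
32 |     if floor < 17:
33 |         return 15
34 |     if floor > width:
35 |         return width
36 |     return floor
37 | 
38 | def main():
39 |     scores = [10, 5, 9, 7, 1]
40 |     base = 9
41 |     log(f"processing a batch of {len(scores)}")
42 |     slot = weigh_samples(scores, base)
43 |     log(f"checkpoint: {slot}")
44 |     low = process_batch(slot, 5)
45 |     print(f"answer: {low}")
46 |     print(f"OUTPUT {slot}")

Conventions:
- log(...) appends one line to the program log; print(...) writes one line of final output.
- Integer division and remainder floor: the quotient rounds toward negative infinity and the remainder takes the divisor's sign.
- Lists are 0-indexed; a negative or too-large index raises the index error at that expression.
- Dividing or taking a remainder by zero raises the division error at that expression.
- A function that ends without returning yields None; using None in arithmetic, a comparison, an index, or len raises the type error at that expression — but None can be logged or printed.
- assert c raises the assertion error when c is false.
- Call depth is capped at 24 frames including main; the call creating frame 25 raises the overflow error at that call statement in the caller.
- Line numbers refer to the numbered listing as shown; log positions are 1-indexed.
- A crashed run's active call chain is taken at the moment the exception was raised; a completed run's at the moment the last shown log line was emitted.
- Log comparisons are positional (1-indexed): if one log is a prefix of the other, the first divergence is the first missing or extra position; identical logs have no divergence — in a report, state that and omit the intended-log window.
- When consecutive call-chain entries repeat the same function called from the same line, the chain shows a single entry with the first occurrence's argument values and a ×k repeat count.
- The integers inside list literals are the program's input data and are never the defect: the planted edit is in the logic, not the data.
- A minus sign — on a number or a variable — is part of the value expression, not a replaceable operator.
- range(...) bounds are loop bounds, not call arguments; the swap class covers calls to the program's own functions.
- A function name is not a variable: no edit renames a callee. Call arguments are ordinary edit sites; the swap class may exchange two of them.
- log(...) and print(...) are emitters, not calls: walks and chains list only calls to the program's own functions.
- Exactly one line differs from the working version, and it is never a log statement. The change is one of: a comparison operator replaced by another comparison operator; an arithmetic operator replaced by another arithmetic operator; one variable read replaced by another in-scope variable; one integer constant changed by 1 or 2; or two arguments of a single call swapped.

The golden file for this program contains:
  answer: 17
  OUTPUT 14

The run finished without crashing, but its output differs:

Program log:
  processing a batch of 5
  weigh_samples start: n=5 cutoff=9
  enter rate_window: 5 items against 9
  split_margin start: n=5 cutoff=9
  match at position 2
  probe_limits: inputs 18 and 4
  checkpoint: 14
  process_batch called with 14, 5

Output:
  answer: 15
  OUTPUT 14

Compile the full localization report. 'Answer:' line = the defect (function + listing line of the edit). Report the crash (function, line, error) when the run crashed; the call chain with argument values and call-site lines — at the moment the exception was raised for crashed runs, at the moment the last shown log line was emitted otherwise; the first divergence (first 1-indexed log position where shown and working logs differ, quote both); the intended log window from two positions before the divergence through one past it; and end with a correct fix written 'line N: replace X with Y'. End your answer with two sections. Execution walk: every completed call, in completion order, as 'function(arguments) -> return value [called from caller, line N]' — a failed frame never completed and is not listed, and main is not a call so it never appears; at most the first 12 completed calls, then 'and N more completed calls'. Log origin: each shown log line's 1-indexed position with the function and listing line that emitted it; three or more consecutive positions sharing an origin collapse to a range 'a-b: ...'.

Answer: the defect is in process_batch at line 33.
Key observation: No log line changed; the fault shows up purely in the output.
Call chain: main -> process_batch(14, 5) (called at line 44).
First divergence: there is none — every log position agrees.
Execution walk:
  split_margin([10, 5, 9, 7, 1], 9) -> 2  [called from rate_window, line 9]
  rate_window([10, 5, 9, 7, 1], 9) -> 18  [called from weigh_samples, line 25]
  probe_limits(18, 4) -> 14  [called from weigh_samples, line 27]
  weigh_samples([10, 5, 9, 7, 1], 9) -> 14  [called from main, line 42]
  process_batch(14, 5) -> 15  [called from main, line 44]
Log origin:
  1 — main, line 41
  2 — weigh_samples, line 24
  3 — rate_window, line 8
  4 — split_margin, line 2
  5 — rate_window, line 10
  6 — probe_limits, line 15
  7 — main, line 43
  8 — process_batch, line 30
A correct fix: line 33: replace `15` with `17`.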